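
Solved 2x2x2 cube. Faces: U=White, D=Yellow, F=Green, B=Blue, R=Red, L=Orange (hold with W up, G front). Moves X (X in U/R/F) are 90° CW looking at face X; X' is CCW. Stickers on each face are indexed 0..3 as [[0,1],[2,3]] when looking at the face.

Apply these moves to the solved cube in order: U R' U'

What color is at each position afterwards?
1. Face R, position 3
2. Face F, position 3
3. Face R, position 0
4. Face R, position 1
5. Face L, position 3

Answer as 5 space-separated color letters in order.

Answer: R W R W O

Derivation:
After move 1 (U): U=WWWW F=RRGG R=BBRR B=OOBB L=GGOO
After move 2 (R'): R=BRBR U=WBWO F=RWGW D=YRYG B=YOYB
After move 3 (U'): U=BOWW F=GGGW R=RWBR B=BRYB L=YOOO
Query 1: R[3] = R
Query 2: F[3] = W
Query 3: R[0] = R
Query 4: R[1] = W
Query 5: L[3] = O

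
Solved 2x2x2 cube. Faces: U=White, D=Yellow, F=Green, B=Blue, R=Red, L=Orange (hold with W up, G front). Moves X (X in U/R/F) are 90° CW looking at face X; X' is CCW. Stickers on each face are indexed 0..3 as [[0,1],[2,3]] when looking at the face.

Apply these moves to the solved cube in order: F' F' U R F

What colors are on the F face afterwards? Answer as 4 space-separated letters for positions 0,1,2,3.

Answer: G O Y W

Derivation:
After move 1 (F'): F=GGGG U=WWRR R=YRYR D=OOYY L=OWOW
After move 2 (F'): F=GGGG U=WWYY R=OROR D=WWYY L=OROR
After move 3 (U): U=YWYW F=ORGG R=BBOR B=ORBB L=GGOR
After move 4 (R): R=OBRB U=YRYG F=OWGY D=WBYO B=WRWB
After move 5 (F): F=GOYW U=YRRG R=YBGB D=ROYO L=GWOB
Query: F face = GOYW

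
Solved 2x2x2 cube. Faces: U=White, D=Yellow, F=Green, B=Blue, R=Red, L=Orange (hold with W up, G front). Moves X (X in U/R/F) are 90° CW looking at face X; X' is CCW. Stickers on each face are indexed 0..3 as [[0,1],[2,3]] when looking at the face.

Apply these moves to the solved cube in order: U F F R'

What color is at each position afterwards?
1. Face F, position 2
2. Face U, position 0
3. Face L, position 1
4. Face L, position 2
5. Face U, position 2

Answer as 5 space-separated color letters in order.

After move 1 (U): U=WWWW F=RRGG R=BBRR B=OOBB L=GGOO
After move 2 (F): F=GRGR U=WWOG R=WBWR D=RBYY L=GYOY
After move 3 (F): F=GGRR U=WWYY R=OBGR D=WWYY L=GROB
After move 4 (R'): R=BROG U=WBYO F=GWRY D=WGYR B=YOWB
Query 1: F[2] = R
Query 2: U[0] = W
Query 3: L[1] = R
Query 4: L[2] = O
Query 5: U[2] = Y

Answer: R W R O Y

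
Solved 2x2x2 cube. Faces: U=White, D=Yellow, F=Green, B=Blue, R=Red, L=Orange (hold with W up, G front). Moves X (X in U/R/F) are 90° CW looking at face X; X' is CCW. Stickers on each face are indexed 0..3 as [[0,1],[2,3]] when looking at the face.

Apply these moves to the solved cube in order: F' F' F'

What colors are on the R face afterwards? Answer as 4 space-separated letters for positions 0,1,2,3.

Answer: W R W R

Derivation:
After move 1 (F'): F=GGGG U=WWRR R=YRYR D=OOYY L=OWOW
After move 2 (F'): F=GGGG U=WWYY R=OROR D=WWYY L=OROR
After move 3 (F'): F=GGGG U=WWOO R=WRWR D=RRYY L=OYOY
Query: R face = WRWR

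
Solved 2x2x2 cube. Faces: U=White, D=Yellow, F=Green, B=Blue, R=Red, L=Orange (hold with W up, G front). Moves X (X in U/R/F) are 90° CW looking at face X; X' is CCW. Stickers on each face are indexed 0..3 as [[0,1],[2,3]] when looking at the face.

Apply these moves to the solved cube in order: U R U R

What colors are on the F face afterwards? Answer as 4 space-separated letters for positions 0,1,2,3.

After move 1 (U): U=WWWW F=RRGG R=BBRR B=OOBB L=GGOO
After move 2 (R): R=RBRB U=WRWG F=RYGY D=YBYO B=WOWB
After move 3 (U): U=WWGR F=RBGY R=WORB B=GGWB L=RYOO
After move 4 (R): R=RWBO U=WBGY F=RBGO D=YWYG B=RGWB
Query: F face = RBGO

Answer: R B G O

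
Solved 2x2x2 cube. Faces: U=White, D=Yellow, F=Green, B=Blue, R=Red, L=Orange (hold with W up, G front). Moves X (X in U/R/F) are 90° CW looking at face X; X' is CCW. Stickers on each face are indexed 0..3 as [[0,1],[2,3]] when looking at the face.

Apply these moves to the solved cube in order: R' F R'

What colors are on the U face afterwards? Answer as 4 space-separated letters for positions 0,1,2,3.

After move 1 (R'): R=RRRR U=WBWB F=GWGW D=YGYG B=YBYB
After move 2 (F): F=GGWW U=WBOO R=WRBR D=RRYG L=OYOG
After move 3 (R'): R=RRWB U=WYOY F=GBWO D=RGYW B=GBRB
Query: U face = WYOY

Answer: W Y O Y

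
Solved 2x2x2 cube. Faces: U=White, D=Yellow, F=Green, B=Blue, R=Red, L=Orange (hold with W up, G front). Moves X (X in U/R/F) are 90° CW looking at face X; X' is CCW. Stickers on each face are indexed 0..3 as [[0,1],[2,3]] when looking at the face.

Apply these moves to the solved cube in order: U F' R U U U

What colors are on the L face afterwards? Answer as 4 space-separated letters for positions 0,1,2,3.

Answer: R O O W

Derivation:
After move 1 (U): U=WWWW F=RRGG R=BBRR B=OOBB L=GGOO
After move 2 (F'): F=RGRG U=WWBR R=YBYR D=GOYY L=GWOW
After move 3 (R): R=YYRB U=WGBG F=RORY D=GBYO B=ROWB
After move 4 (U): U=BWGG F=YYRY R=RORB B=GWWB L=ROOW
After move 5 (U): U=GBGW F=RORY R=GWRB B=ROWB L=YYOW
After move 6 (U): U=GGWB F=GWRY R=RORB B=YYWB L=ROOW
Query: L face = ROOW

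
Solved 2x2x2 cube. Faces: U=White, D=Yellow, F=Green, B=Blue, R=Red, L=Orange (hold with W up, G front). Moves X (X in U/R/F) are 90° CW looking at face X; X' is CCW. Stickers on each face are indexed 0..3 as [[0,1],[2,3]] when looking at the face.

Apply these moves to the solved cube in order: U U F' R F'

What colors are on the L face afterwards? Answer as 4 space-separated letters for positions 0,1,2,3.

Answer: R G O O

Derivation:
After move 1 (U): U=WWWW F=RRGG R=BBRR B=OOBB L=GGOO
After move 2 (U): U=WWWW F=BBGG R=OORR B=GGBB L=RROO
After move 3 (F'): F=BGBG U=WWOR R=YOYR D=ROYY L=RWOW
After move 4 (R): R=YYRO U=WGOG F=BOBY D=RBYG B=RGWB
After move 5 (F'): F=OYBB U=WGYR R=BYRO D=WWYG L=RGOO
Query: L face = RGOO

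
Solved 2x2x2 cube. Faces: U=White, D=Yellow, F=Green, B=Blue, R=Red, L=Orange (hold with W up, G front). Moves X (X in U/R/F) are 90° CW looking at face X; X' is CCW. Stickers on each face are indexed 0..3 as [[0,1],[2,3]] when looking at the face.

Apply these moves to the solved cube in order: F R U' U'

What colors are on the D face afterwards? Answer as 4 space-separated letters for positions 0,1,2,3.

After move 1 (F): F=GGGG U=WWOO R=WRWR D=RRYY L=OYOY
After move 2 (R): R=WWRR U=WGOG F=GRGY D=RBYB B=OBWB
After move 3 (U'): U=GGWO F=OYGY R=GRRR B=WWWB L=OBOY
After move 4 (U'): U=GOGW F=OBGY R=OYRR B=GRWB L=WWOY
Query: D face = RBYB

Answer: R B Y B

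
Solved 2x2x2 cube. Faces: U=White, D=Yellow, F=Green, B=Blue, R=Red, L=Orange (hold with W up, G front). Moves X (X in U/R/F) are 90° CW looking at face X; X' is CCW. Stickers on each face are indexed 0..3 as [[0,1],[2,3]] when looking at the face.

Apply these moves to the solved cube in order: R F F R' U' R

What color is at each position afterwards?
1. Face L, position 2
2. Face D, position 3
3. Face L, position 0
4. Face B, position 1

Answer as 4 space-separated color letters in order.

After move 1 (R): R=RRRR U=WGWG F=GYGY D=YBYB B=WBWB
After move 2 (F): F=GGYY U=WGOO R=WRGR D=RRYB L=OYOB
After move 3 (F): F=YGYG U=WGBY R=OROR D=GWYB L=OROR
After move 4 (R'): R=RROO U=WWBW F=YGYY D=GGYG B=BBWB
After move 5 (U'): U=WWWB F=ORYY R=YGOO B=RRWB L=BBOR
After move 6 (R): R=OYOG U=WRWY F=OGYG D=GWYR B=BRWB
Query 1: L[2] = O
Query 2: D[3] = R
Query 3: L[0] = B
Query 4: B[1] = R

Answer: O R B R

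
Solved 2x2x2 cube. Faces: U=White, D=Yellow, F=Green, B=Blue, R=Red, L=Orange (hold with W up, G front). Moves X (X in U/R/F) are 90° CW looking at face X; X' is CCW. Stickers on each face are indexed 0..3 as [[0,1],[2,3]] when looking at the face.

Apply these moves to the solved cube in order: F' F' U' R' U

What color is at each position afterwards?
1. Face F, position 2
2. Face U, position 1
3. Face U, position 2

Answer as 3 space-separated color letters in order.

After move 1 (F'): F=GGGG U=WWRR R=YRYR D=OOYY L=OWOW
After move 2 (F'): F=GGGG U=WWYY R=OROR D=WWYY L=OROR
After move 3 (U'): U=WYWY F=ORGG R=GGOR B=ORBB L=BBOR
After move 4 (R'): R=GRGO U=WBWO F=OYGY D=WRYG B=YRWB
After move 5 (U): U=WWOB F=GRGY R=YRGO B=BBWB L=OYOR
Query 1: F[2] = G
Query 2: U[1] = W
Query 3: U[2] = O

Answer: G W O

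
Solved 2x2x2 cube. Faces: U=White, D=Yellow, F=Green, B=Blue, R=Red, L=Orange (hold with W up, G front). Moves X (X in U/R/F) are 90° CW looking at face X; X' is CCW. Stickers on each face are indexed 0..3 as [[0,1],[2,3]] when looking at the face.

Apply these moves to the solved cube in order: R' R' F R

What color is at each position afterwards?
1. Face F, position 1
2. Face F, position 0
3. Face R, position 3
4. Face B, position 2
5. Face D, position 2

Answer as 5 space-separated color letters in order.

After move 1 (R'): R=RRRR U=WBWB F=GWGW D=YGYG B=YBYB
After move 2 (R'): R=RRRR U=WYWY F=GBGB D=YWYW B=GBGB
After move 3 (F): F=GGBB U=WYOO R=WRYR D=RRYW L=OYOW
After move 4 (R): R=YWRR U=WGOB F=GRBW D=RGYG B=OBYB
Query 1: F[1] = R
Query 2: F[0] = G
Query 3: R[3] = R
Query 4: B[2] = Y
Query 5: D[2] = Y

Answer: R G R Y Y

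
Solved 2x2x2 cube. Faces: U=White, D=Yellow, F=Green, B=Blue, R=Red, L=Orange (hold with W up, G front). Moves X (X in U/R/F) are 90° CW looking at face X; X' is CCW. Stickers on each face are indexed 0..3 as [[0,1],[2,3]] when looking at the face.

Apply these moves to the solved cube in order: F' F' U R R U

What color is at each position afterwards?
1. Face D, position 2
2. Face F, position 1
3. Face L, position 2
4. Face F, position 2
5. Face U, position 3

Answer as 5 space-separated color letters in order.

After move 1 (F'): F=GGGG U=WWRR R=YRYR D=OOYY L=OWOW
After move 2 (F'): F=GGGG U=WWYY R=OROR D=WWYY L=OROR
After move 3 (U): U=YWYW F=ORGG R=BBOR B=ORBB L=GGOR
After move 4 (R): R=OBRB U=YRYG F=OWGY D=WBYO B=WRWB
After move 5 (R): R=ROBB U=YWYY F=OBGO D=WWYW B=GRRB
After move 6 (U): U=YYYW F=ROGO R=GRBB B=GGRB L=OBOR
Query 1: D[2] = Y
Query 2: F[1] = O
Query 3: L[2] = O
Query 4: F[2] = G
Query 5: U[3] = W

Answer: Y O O G W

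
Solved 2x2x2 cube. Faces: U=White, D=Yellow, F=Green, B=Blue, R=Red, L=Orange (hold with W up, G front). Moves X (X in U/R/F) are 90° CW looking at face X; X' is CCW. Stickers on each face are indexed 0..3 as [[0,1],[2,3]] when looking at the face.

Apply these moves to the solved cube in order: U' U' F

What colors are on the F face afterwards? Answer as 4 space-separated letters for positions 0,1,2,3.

After move 1 (U'): U=WWWW F=OOGG R=GGRR B=RRBB L=BBOO
After move 2 (U'): U=WWWW F=BBGG R=OORR B=GGBB L=RROO
After move 3 (F): F=GBGB U=WWOR R=WOWR D=ROYY L=RYOY
Query: F face = GBGB

Answer: G B G B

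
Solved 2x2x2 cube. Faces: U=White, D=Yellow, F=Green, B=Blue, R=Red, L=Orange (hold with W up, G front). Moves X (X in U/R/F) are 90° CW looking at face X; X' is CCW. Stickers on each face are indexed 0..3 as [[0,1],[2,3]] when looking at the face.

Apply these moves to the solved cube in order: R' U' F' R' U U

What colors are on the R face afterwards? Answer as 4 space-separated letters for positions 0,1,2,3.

After move 1 (R'): R=RRRR U=WBWB F=GWGW D=YGYG B=YBYB
After move 2 (U'): U=BBWW F=OOGW R=GWRR B=RRYB L=YBOO
After move 3 (F'): F=OWOG U=BBGR R=GWYR D=BOYG L=YWOW
After move 4 (R'): R=WRGY U=BYGR F=OBOR D=BWYG B=GROB
After move 5 (U): U=GBRY F=WROR R=GRGY B=YWOB L=OBOW
After move 6 (U): U=RGYB F=GROR R=YWGY B=OBOB L=WROW
Query: R face = YWGY

Answer: Y W G Y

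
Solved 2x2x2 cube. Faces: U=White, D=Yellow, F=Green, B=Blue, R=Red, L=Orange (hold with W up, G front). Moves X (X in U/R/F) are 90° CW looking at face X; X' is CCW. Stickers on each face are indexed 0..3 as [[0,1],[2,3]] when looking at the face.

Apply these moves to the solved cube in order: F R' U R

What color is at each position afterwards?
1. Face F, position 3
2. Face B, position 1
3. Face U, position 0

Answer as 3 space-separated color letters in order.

After move 1 (F): F=GGGG U=WWOO R=WRWR D=RRYY L=OYOY
After move 2 (R'): R=RRWW U=WBOB F=GWGO D=RGYG B=YBRB
After move 3 (U): U=OWBB F=RRGO R=YBWW B=OYRB L=GWOY
After move 4 (R): R=WYWB U=ORBO F=RGGG D=RRYO B=BYWB
Query 1: F[3] = G
Query 2: B[1] = Y
Query 3: U[0] = O

Answer: G Y O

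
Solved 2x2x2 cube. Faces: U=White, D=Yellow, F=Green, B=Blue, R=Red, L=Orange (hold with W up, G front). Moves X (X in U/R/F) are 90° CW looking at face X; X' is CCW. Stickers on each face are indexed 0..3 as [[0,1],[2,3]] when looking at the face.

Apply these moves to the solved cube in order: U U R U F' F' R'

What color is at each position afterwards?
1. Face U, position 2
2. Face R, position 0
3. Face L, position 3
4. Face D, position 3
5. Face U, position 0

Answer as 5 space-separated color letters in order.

After move 1 (U): U=WWWW F=RRGG R=BBRR B=OOBB L=GGOO
After move 2 (U): U=WWWW F=BBGG R=OORR B=GGBB L=RROO
After move 3 (R): R=RORO U=WBWG F=BYGY D=YBYG B=WGWB
After move 4 (U): U=WWGB F=ROGY R=WGRO B=RRWB L=BYOO
After move 5 (F'): F=OYRG U=WWWR R=BGYO D=YOYG L=BBOG
After move 6 (F'): F=YGOR U=WWBY R=OGYO D=BGYG L=BROW
After move 7 (R'): R=GOOY U=WWBR F=YWOY D=BGYR B=GRGB
Query 1: U[2] = B
Query 2: R[0] = G
Query 3: L[3] = W
Query 4: D[3] = R
Query 5: U[0] = W

Answer: B G W R W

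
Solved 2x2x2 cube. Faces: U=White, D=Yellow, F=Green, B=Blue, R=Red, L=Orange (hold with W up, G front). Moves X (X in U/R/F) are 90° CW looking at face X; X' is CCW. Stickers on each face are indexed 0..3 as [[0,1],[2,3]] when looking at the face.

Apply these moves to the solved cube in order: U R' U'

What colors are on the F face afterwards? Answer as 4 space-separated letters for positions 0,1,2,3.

Answer: G G G W

Derivation:
After move 1 (U): U=WWWW F=RRGG R=BBRR B=OOBB L=GGOO
After move 2 (R'): R=BRBR U=WBWO F=RWGW D=YRYG B=YOYB
After move 3 (U'): U=BOWW F=GGGW R=RWBR B=BRYB L=YOOO
Query: F face = GGGW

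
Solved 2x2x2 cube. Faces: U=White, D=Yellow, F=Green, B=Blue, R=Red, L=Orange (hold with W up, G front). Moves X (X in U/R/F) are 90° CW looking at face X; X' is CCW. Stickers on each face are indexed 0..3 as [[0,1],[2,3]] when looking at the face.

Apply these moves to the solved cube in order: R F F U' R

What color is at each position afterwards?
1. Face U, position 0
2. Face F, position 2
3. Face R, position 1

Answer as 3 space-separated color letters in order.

Answer: G Y Y

Derivation:
After move 1 (R): R=RRRR U=WGWG F=GYGY D=YBYB B=WBWB
After move 2 (F): F=GGYY U=WGOO R=WRGR D=RRYB L=OYOB
After move 3 (F): F=YGYG U=WGBY R=OROR D=GWYB L=OROR
After move 4 (U'): U=GYWB F=ORYG R=YGOR B=ORWB L=WBOR
After move 5 (R): R=OYRG U=GRWG F=OWYB D=GWYO B=BRYB
Query 1: U[0] = G
Query 2: F[2] = Y
Query 3: R[1] = Y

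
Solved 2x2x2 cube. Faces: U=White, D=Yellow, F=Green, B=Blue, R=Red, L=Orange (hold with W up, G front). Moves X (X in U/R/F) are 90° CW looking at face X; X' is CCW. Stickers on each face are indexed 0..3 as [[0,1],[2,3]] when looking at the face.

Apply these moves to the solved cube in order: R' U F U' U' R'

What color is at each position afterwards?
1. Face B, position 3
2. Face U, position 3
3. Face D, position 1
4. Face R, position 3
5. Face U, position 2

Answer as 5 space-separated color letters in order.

Answer: B G O B W

Derivation:
After move 1 (R'): R=RRRR U=WBWB F=GWGW D=YGYG B=YBYB
After move 2 (U): U=WWBB F=RRGW R=YBRR B=OOYB L=GWOO
After move 3 (F): F=GRWR U=WWOW R=BBBR D=RYYG L=GYOG
After move 4 (U'): U=WWWO F=GYWR R=GRBR B=BBYB L=OOOG
After move 5 (U'): U=WOWW F=OOWR R=GYBR B=GRYB L=BBOG
After move 6 (R'): R=YRGB U=WYWG F=OOWW D=ROYR B=GRYB
Query 1: B[3] = B
Query 2: U[3] = G
Query 3: D[1] = O
Query 4: R[3] = B
Query 5: U[2] = W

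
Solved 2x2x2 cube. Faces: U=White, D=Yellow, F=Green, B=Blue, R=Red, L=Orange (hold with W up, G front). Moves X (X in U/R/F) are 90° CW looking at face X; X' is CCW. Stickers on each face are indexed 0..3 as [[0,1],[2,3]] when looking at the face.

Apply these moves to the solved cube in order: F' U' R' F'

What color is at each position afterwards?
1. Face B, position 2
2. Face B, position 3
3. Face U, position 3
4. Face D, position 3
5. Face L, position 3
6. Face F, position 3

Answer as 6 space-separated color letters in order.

Answer: O B G G W G

Derivation:
After move 1 (F'): F=GGGG U=WWRR R=YRYR D=OOYY L=OWOW
After move 2 (U'): U=WRWR F=OWGG R=GGYR B=YRBB L=BBOW
After move 3 (R'): R=GRGY U=WBWY F=ORGR D=OWYG B=YROB
After move 4 (F'): F=RROG U=WBGG R=WROY D=BWYG L=BYOW
Query 1: B[2] = O
Query 2: B[3] = B
Query 3: U[3] = G
Query 4: D[3] = G
Query 5: L[3] = W
Query 6: F[3] = G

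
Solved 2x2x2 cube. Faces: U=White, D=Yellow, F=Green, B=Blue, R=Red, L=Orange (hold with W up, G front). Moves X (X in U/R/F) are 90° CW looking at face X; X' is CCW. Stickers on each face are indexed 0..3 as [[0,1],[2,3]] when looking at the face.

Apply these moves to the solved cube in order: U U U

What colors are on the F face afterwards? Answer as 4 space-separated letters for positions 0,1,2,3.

Answer: O O G G

Derivation:
After move 1 (U): U=WWWW F=RRGG R=BBRR B=OOBB L=GGOO
After move 2 (U): U=WWWW F=BBGG R=OORR B=GGBB L=RROO
After move 3 (U): U=WWWW F=OOGG R=GGRR B=RRBB L=BBOO
Query: F face = OOGG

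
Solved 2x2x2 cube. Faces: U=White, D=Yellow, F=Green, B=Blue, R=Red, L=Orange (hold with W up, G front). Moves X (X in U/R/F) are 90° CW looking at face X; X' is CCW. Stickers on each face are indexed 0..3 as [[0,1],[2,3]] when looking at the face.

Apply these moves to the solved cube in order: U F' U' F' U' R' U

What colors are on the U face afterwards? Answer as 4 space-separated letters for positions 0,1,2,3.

After move 1 (U): U=WWWW F=RRGG R=BBRR B=OOBB L=GGOO
After move 2 (F'): F=RGRG U=WWBR R=YBYR D=GOYY L=GWOW
After move 3 (U'): U=WRWB F=GWRG R=RGYR B=YBBB L=OOOW
After move 4 (F'): F=WGGR U=WRRY R=OGGR D=OWYY L=OBOW
After move 5 (U'): U=RYWR F=OBGR R=WGGR B=OGBB L=YBOW
After move 6 (R'): R=GRWG U=RBWO F=OYGR D=OBYR B=YGWB
After move 7 (U): U=WROB F=GRGR R=YGWG B=YBWB L=OYOW
Query: U face = WROB

Answer: W R O B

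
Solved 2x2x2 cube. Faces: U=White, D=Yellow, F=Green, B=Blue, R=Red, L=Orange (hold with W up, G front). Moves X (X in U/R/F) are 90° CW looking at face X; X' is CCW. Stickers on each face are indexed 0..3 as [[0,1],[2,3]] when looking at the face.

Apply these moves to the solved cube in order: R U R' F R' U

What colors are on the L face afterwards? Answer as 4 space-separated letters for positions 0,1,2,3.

After move 1 (R): R=RRRR U=WGWG F=GYGY D=YBYB B=WBWB
After move 2 (U): U=WWGG F=RRGY R=WBRR B=OOWB L=GYOO
After move 3 (R'): R=BRWR U=WWGO F=RWGG D=YRYY B=BOBB
After move 4 (F): F=GRGW U=WWOY R=GROR D=WBYY L=GYOR
After move 5 (R'): R=RRGO U=WBOB F=GWGY D=WRYW B=YOBB
After move 6 (U): U=OWBB F=RRGY R=YOGO B=GYBB L=GWOR
Query: L face = GWOR

Answer: G W O R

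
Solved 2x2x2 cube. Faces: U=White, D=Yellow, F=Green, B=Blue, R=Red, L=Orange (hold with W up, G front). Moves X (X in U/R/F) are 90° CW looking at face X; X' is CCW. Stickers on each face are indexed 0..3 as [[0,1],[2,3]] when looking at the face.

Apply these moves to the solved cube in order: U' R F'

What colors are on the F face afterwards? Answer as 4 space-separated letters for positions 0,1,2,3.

Answer: Y Y O G

Derivation:
After move 1 (U'): U=WWWW F=OOGG R=GGRR B=RRBB L=BBOO
After move 2 (R): R=RGRG U=WOWG F=OYGY D=YBYR B=WRWB
After move 3 (F'): F=YYOG U=WORR R=BGYG D=BOYR L=BGOW
Query: F face = YYOG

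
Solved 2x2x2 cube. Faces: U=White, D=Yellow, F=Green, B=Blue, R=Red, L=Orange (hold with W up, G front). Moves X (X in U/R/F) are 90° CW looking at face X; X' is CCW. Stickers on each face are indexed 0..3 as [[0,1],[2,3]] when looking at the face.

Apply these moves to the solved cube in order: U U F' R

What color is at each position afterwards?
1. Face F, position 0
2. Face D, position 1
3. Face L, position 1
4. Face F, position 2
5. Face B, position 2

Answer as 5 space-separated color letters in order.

After move 1 (U): U=WWWW F=RRGG R=BBRR B=OOBB L=GGOO
After move 2 (U): U=WWWW F=BBGG R=OORR B=GGBB L=RROO
After move 3 (F'): F=BGBG U=WWOR R=YOYR D=ROYY L=RWOW
After move 4 (R): R=YYRO U=WGOG F=BOBY D=RBYG B=RGWB
Query 1: F[0] = B
Query 2: D[1] = B
Query 3: L[1] = W
Query 4: F[2] = B
Query 5: B[2] = W

Answer: B B W B W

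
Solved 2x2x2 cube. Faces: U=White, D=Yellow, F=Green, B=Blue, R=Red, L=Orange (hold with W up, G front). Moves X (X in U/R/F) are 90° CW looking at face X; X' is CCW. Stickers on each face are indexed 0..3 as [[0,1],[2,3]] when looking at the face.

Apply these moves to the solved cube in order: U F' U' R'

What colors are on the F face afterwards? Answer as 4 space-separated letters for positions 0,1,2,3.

Answer: G R R B

Derivation:
After move 1 (U): U=WWWW F=RRGG R=BBRR B=OOBB L=GGOO
After move 2 (F'): F=RGRG U=WWBR R=YBYR D=GOYY L=GWOW
After move 3 (U'): U=WRWB F=GWRG R=RGYR B=YBBB L=OOOW
After move 4 (R'): R=GRRY U=WBWY F=GRRB D=GWYG B=YBOB
Query: F face = GRRB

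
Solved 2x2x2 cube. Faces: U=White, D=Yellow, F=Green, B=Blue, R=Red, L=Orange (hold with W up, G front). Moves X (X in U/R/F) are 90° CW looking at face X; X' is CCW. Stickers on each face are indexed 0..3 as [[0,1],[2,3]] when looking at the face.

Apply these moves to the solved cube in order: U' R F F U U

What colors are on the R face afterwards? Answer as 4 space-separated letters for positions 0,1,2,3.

After move 1 (U'): U=WWWW F=OOGG R=GGRR B=RRBB L=BBOO
After move 2 (R): R=RGRG U=WOWG F=OYGY D=YBYR B=WRWB
After move 3 (F): F=GOYY U=WOOB R=WGGG D=RRYR L=BYOB
After move 4 (F): F=YGYO U=WOBY R=OGBG D=GWYR L=BROR
After move 5 (U): U=BWYO F=OGYO R=WRBG B=BRWB L=YGOR
After move 6 (U): U=YBOW F=WRYO R=BRBG B=YGWB L=OGOR
Query: R face = BRBG

Answer: B R B G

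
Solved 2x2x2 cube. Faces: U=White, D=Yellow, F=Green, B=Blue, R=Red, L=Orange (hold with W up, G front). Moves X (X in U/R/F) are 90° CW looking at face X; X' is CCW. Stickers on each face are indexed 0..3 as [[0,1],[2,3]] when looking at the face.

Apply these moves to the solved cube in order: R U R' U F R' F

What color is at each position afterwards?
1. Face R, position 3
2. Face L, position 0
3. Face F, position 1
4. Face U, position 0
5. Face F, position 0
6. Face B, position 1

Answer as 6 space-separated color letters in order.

Answer: W R G G G Y

Derivation:
After move 1 (R): R=RRRR U=WGWG F=GYGY D=YBYB B=WBWB
After move 2 (U): U=WWGG F=RRGY R=WBRR B=OOWB L=GYOO
After move 3 (R'): R=BRWR U=WWGO F=RWGG D=YRYY B=BOBB
After move 4 (U): U=GWOW F=BRGG R=BOWR B=GYBB L=RWOO
After move 5 (F): F=GBGR U=GWOW R=OOWR D=WBYY L=RYOR
After move 6 (R'): R=OROW U=GBOG F=GWGW D=WBYR B=YYBB
After move 7 (F): F=GGWW U=GBRY R=ORGW D=OOYR L=RWOB
Query 1: R[3] = W
Query 2: L[0] = R
Query 3: F[1] = G
Query 4: U[0] = G
Query 5: F[0] = G
Query 6: B[1] = Y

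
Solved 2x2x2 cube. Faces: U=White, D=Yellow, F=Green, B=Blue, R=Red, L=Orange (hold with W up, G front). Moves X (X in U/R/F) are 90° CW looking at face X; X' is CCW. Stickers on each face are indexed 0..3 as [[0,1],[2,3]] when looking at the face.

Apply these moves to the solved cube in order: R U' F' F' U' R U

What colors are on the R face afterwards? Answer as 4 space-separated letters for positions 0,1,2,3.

After move 1 (R): R=RRRR U=WGWG F=GYGY D=YBYB B=WBWB
After move 2 (U'): U=GGWW F=OOGY R=GYRR B=RRWB L=WBOO
After move 3 (F'): F=OYOG U=GGGR R=BYYR D=BOYB L=WWOW
After move 4 (F'): F=YGOO U=GGBY R=OYBR D=WWYB L=WROG
After move 5 (U'): U=GYGB F=WROO R=YGBR B=OYWB L=RROG
After move 6 (R): R=BYRG U=GRGO F=WWOB D=WWYO B=BYYB
After move 7 (U): U=GGOR F=BYOB R=BYRG B=RRYB L=WWOG
Query: R face = BYRG

Answer: B Y R G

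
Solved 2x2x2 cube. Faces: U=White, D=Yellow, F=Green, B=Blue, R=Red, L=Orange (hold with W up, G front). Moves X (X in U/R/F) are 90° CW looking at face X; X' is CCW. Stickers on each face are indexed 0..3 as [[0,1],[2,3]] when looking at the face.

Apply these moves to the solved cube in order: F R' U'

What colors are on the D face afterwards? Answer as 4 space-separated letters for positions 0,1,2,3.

After move 1 (F): F=GGGG U=WWOO R=WRWR D=RRYY L=OYOY
After move 2 (R'): R=RRWW U=WBOB F=GWGO D=RGYG B=YBRB
After move 3 (U'): U=BBWO F=OYGO R=GWWW B=RRRB L=YBOY
Query: D face = RGYG

Answer: R G Y G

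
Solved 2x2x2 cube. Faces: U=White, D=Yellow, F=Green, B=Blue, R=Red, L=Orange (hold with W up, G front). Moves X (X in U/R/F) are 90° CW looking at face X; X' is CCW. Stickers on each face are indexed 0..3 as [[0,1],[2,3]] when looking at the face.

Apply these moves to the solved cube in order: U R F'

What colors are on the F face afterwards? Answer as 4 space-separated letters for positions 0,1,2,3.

After move 1 (U): U=WWWW F=RRGG R=BBRR B=OOBB L=GGOO
After move 2 (R): R=RBRB U=WRWG F=RYGY D=YBYO B=WOWB
After move 3 (F'): F=YYRG U=WRRR R=BBYB D=GOYO L=GGOW
Query: F face = YYRG

Answer: Y Y R G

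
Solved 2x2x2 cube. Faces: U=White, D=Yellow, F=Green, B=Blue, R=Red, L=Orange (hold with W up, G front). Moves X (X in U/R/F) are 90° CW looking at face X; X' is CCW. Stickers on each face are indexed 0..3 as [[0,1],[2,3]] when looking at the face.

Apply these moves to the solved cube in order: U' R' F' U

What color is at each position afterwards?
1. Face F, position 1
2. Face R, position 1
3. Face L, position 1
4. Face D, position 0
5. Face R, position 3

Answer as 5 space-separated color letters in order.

After move 1 (U'): U=WWWW F=OOGG R=GGRR B=RRBB L=BBOO
After move 2 (R'): R=GRGR U=WBWR F=OWGW D=YOYG B=YRYB
After move 3 (F'): F=WWOG U=WBGG R=ORYR D=BOYG L=BROW
After move 4 (U): U=GWGB F=OROG R=YRYR B=BRYB L=WWOW
Query 1: F[1] = R
Query 2: R[1] = R
Query 3: L[1] = W
Query 4: D[0] = B
Query 5: R[3] = R

Answer: R R W B R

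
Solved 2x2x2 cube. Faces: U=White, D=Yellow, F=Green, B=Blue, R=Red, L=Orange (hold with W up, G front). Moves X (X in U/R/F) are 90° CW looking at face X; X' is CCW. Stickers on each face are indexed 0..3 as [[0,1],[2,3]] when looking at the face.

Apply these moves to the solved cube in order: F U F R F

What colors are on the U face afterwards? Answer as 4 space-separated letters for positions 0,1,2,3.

After move 1 (F): F=GGGG U=WWOO R=WRWR D=RRYY L=OYOY
After move 2 (U): U=OWOW F=WRGG R=BBWR B=OYBB L=GGOY
After move 3 (F): F=GWGR U=OWYG R=OBWR D=WBYY L=GROR
After move 4 (R): R=WORB U=OWYR F=GBGY D=WBYO B=GYWB
After move 5 (F): F=GGYB U=OWRR R=YORB D=RWYO L=GWOB
Query: U face = OWRR

Answer: O W R R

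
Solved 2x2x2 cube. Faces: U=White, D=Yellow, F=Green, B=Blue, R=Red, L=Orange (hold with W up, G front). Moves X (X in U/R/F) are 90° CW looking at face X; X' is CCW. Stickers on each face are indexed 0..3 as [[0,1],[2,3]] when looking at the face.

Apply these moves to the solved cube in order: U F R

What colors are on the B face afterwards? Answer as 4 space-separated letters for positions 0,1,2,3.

After move 1 (U): U=WWWW F=RRGG R=BBRR B=OOBB L=GGOO
After move 2 (F): F=GRGR U=WWOG R=WBWR D=RBYY L=GYOY
After move 3 (R): R=WWRB U=WROR F=GBGY D=RBYO B=GOWB
Query: B face = GOWB

Answer: G O W B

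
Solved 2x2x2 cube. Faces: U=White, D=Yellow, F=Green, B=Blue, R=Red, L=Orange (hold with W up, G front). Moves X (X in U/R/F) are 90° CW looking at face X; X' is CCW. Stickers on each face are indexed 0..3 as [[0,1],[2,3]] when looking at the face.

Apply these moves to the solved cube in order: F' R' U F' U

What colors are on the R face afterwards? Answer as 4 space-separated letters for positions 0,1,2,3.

Answer: O W O Y

Derivation:
After move 1 (F'): F=GGGG U=WWRR R=YRYR D=OOYY L=OWOW
After move 2 (R'): R=RRYY U=WBRB F=GWGR D=OGYG B=YBOB
After move 3 (U): U=RWBB F=RRGR R=YBYY B=OWOB L=GWOW
After move 4 (F'): F=RRRG U=RWYY R=GBOY D=WWYG L=GBOB
After move 5 (U): U=YRYW F=GBRG R=OWOY B=GBOB L=RROB
Query: R face = OWOY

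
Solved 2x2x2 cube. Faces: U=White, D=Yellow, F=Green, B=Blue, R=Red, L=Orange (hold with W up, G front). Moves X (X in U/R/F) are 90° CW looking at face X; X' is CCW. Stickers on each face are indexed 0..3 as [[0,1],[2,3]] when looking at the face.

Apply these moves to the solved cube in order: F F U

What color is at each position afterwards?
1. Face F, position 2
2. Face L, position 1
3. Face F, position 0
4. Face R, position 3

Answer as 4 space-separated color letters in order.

After move 1 (F): F=GGGG U=WWOO R=WRWR D=RRYY L=OYOY
After move 2 (F): F=GGGG U=WWYY R=OROR D=WWYY L=OROR
After move 3 (U): U=YWYW F=ORGG R=BBOR B=ORBB L=GGOR
Query 1: F[2] = G
Query 2: L[1] = G
Query 3: F[0] = O
Query 4: R[3] = R

Answer: G G O R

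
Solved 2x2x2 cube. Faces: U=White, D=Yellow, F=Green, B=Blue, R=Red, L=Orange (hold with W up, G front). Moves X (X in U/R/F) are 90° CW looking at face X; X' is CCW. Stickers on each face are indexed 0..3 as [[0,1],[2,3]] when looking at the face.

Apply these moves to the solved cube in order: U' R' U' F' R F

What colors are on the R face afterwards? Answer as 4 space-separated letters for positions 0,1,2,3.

After move 1 (U'): U=WWWW F=OOGG R=GGRR B=RRBB L=BBOO
After move 2 (R'): R=GRGR U=WBWR F=OWGW D=YOYG B=YRYB
After move 3 (U'): U=BRWW F=BBGW R=OWGR B=GRYB L=YROO
After move 4 (F'): F=BWBG U=BROG R=OWYR D=ROYG L=YWOW
After move 5 (R): R=YORW U=BWOG F=BOBG D=RYYG B=GRRB
After move 6 (F): F=BBGO U=BWWW R=OOGW D=RYYG L=YROY
Query: R face = OOGW

Answer: O O G W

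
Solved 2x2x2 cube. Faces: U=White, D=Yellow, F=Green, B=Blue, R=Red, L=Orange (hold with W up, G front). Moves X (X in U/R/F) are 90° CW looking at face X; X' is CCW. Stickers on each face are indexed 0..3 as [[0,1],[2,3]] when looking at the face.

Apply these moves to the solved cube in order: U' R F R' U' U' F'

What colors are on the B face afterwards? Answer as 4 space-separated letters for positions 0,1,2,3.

After move 1 (U'): U=WWWW F=OOGG R=GGRR B=RRBB L=BBOO
After move 2 (R): R=RGRG U=WOWG F=OYGY D=YBYR B=WRWB
After move 3 (F): F=GOYY U=WOOB R=WGGG D=RRYR L=BYOB
After move 4 (R'): R=GGWG U=WWOW F=GOYB D=ROYY B=RRRB
After move 5 (U'): U=WWWO F=BYYB R=GOWG B=GGRB L=RROB
After move 6 (U'): U=WOWW F=RRYB R=BYWG B=GORB L=GGOB
After move 7 (F'): F=RBRY U=WOBW R=OYRG D=GBYY L=GWOW
Query: B face = GORB

Answer: G O R B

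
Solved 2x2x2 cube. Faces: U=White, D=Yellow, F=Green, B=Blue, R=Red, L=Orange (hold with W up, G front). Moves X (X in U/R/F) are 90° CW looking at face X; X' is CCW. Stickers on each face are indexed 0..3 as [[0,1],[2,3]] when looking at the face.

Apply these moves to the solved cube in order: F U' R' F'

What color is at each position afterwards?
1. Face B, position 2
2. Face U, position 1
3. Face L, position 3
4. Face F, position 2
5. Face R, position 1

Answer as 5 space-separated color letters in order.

After move 1 (F): F=GGGG U=WWOO R=WRWR D=RRYY L=OYOY
After move 2 (U'): U=WOWO F=OYGG R=GGWR B=WRBB L=BBOY
After move 3 (R'): R=GRGW U=WBWW F=OOGO D=RYYG B=YRRB
After move 4 (F'): F=OOOG U=WBGG R=YRRW D=BYYG L=BWOW
Query 1: B[2] = R
Query 2: U[1] = B
Query 3: L[3] = W
Query 4: F[2] = O
Query 5: R[1] = R

Answer: R B W O R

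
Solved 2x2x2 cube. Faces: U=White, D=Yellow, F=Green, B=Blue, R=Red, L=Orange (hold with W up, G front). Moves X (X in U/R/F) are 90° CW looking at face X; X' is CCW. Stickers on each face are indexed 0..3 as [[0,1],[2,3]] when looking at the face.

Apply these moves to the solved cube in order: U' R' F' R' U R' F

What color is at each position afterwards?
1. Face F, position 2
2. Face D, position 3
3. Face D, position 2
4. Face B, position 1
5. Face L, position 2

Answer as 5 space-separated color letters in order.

Answer: Y G Y R O

Derivation:
After move 1 (U'): U=WWWW F=OOGG R=GGRR B=RRBB L=BBOO
After move 2 (R'): R=GRGR U=WBWR F=OWGW D=YOYG B=YRYB
After move 3 (F'): F=WWOG U=WBGG R=ORYR D=BOYG L=BROW
After move 4 (R'): R=RROY U=WYGY F=WBOG D=BWYG B=GROB
After move 5 (U): U=GWYY F=RROG R=GROY B=BROB L=WBOW
After move 6 (R'): R=RYGO U=GOYB F=RWOY D=BRYG B=GRWB
After move 7 (F): F=ORYW U=GOWB R=YYBO D=GRYG L=WBOR
Query 1: F[2] = Y
Query 2: D[3] = G
Query 3: D[2] = Y
Query 4: B[1] = R
Query 5: L[2] = O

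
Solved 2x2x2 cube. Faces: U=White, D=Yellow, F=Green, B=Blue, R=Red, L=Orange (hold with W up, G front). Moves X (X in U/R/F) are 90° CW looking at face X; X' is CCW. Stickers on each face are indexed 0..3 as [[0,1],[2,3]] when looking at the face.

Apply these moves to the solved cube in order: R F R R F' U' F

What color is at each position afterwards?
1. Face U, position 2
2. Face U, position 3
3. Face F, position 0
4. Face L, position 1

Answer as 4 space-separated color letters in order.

Answer: O B G Y

Derivation:
After move 1 (R): R=RRRR U=WGWG F=GYGY D=YBYB B=WBWB
After move 2 (F): F=GGYY U=WGOO R=WRGR D=RRYB L=OYOB
After move 3 (R): R=GWRR U=WGOY F=GRYB D=RWYW B=OBGB
After move 4 (R): R=RGRW U=WROB F=GWYW D=RGYO B=YBGB
After move 5 (F'): F=WWGY U=WRRR R=GGRW D=YBYO L=OBOO
After move 6 (U'): U=RRWR F=OBGY R=WWRW B=GGGB L=YBOO
After move 7 (F): F=GOYB U=RROB R=WWRW D=RWYO L=YYOB
Query 1: U[2] = O
Query 2: U[3] = B
Query 3: F[0] = G
Query 4: L[1] = Y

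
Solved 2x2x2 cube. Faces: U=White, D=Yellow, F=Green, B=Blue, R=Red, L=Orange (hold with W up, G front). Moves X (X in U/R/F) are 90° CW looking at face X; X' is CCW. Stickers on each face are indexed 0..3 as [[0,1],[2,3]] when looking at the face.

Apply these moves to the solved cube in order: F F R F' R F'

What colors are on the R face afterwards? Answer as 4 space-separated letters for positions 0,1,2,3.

Answer: W B R O

Derivation:
After move 1 (F): F=GGGG U=WWOO R=WRWR D=RRYY L=OYOY
After move 2 (F): F=GGGG U=WWYY R=OROR D=WWYY L=OROR
After move 3 (R): R=OORR U=WGYG F=GWGY D=WBYB B=YBWB
After move 4 (F'): F=WYGG U=WGOR R=BOWR D=RRYB L=OGOY
After move 5 (R): R=WBRO U=WYOG F=WRGB D=RWYY B=RBGB
After move 6 (F'): F=RBWG U=WYWR R=WBRO D=GYYY L=OGOO
Query: R face = WBRO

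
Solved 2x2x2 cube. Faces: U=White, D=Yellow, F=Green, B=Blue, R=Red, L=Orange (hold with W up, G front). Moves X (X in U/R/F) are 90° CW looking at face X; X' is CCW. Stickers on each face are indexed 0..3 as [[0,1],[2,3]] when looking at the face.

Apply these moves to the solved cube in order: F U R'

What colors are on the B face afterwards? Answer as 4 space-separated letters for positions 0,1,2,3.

Answer: Y Y R B

Derivation:
After move 1 (F): F=GGGG U=WWOO R=WRWR D=RRYY L=OYOY
After move 2 (U): U=OWOW F=WRGG R=BBWR B=OYBB L=GGOY
After move 3 (R'): R=BRBW U=OBOO F=WWGW D=RRYG B=YYRB
Query: B face = YYRB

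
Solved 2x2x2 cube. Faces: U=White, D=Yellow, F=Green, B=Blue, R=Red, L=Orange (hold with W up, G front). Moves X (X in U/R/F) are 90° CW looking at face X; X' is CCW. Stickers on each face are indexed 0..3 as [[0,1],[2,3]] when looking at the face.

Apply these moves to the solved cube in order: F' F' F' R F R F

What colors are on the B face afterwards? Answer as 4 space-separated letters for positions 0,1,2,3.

After move 1 (F'): F=GGGG U=WWRR R=YRYR D=OOYY L=OWOW
After move 2 (F'): F=GGGG U=WWYY R=OROR D=WWYY L=OROR
After move 3 (F'): F=GGGG U=WWOO R=WRWR D=RRYY L=OYOY
After move 4 (R): R=WWRR U=WGOG F=GRGY D=RBYB B=OBWB
After move 5 (F): F=GGYR U=WGYY R=OWGR D=RWYB L=OROB
After move 6 (R): R=GORW U=WGYR F=GWYB D=RWYO B=YBGB
After move 7 (F): F=YGBW U=WGBR R=YORW D=RGYO L=OROW
Query: B face = YBGB

Answer: Y B G B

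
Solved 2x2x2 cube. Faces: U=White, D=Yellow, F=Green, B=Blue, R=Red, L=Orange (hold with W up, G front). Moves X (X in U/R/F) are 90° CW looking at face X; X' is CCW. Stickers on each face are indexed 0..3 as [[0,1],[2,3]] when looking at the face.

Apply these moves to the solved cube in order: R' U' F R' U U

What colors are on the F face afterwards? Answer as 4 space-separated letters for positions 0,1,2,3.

After move 1 (R'): R=RRRR U=WBWB F=GWGW D=YGYG B=YBYB
After move 2 (U'): U=BBWW F=OOGW R=GWRR B=RRYB L=YBOO
After move 3 (F): F=GOWO U=BBOB R=WWWR D=RGYG L=YYOG
After move 4 (R'): R=WRWW U=BYOR F=GBWB D=ROYO B=GRGB
After move 5 (U): U=OBRY F=WRWB R=GRWW B=YYGB L=GBOG
After move 6 (U): U=ROYB F=GRWB R=YYWW B=GBGB L=WROG
Query: F face = GRWB

Answer: G R W B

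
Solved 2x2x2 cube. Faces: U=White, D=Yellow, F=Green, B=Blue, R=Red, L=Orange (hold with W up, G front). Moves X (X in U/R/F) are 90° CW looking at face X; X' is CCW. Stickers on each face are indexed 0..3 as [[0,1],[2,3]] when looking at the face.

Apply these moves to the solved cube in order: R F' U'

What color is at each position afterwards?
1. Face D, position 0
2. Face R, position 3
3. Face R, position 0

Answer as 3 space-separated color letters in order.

Answer: O R Y

Derivation:
After move 1 (R): R=RRRR U=WGWG F=GYGY D=YBYB B=WBWB
After move 2 (F'): F=YYGG U=WGRR R=BRYR D=OOYB L=OGOW
After move 3 (U'): U=GRWR F=OGGG R=YYYR B=BRWB L=WBOW
Query 1: D[0] = O
Query 2: R[3] = R
Query 3: R[0] = Y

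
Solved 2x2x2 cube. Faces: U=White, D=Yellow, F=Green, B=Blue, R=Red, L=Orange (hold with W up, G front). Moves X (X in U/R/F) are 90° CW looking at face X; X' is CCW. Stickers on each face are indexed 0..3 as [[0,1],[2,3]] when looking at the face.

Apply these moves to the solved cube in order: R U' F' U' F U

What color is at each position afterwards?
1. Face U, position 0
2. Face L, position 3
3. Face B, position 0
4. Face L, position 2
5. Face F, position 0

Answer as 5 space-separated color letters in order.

Answer: W O R O G

Derivation:
After move 1 (R): R=RRRR U=WGWG F=GYGY D=YBYB B=WBWB
After move 2 (U'): U=GGWW F=OOGY R=GYRR B=RRWB L=WBOO
After move 3 (F'): F=OYOG U=GGGR R=BYYR D=BOYB L=WWOW
After move 4 (U'): U=GRGG F=WWOG R=OYYR B=BYWB L=RROW
After move 5 (F): F=OWGW U=GRWR R=GYGR D=YOYB L=RBOO
After move 6 (U): U=WGRR F=GYGW R=BYGR B=RBWB L=OWOO
Query 1: U[0] = W
Query 2: L[3] = O
Query 3: B[0] = R
Query 4: L[2] = O
Query 5: F[0] = G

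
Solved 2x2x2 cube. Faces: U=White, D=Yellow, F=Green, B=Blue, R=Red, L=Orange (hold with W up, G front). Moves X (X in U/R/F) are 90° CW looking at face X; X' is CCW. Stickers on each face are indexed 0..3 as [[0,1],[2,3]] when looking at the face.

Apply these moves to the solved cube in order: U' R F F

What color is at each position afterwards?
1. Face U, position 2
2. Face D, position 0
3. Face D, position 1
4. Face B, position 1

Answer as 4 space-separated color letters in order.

After move 1 (U'): U=WWWW F=OOGG R=GGRR B=RRBB L=BBOO
After move 2 (R): R=RGRG U=WOWG F=OYGY D=YBYR B=WRWB
After move 3 (F): F=GOYY U=WOOB R=WGGG D=RRYR L=BYOB
After move 4 (F): F=YGYO U=WOBY R=OGBG D=GWYR L=BROR
Query 1: U[2] = B
Query 2: D[0] = G
Query 3: D[1] = W
Query 4: B[1] = R

Answer: B G W R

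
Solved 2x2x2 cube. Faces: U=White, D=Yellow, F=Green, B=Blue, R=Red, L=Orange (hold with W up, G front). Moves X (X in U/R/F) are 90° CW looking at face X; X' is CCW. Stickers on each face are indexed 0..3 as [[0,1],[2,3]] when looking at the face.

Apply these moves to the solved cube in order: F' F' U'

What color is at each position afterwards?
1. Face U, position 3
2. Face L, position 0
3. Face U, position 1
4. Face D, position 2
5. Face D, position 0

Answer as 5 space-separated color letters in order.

After move 1 (F'): F=GGGG U=WWRR R=YRYR D=OOYY L=OWOW
After move 2 (F'): F=GGGG U=WWYY R=OROR D=WWYY L=OROR
After move 3 (U'): U=WYWY F=ORGG R=GGOR B=ORBB L=BBOR
Query 1: U[3] = Y
Query 2: L[0] = B
Query 3: U[1] = Y
Query 4: D[2] = Y
Query 5: D[0] = W

Answer: Y B Y Y W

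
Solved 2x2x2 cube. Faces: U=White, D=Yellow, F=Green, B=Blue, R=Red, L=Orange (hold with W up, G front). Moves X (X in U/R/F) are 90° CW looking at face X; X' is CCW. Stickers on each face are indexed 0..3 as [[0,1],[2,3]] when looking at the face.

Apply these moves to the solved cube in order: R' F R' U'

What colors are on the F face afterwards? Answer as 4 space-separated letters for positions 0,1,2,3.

Answer: O Y W O

Derivation:
After move 1 (R'): R=RRRR U=WBWB F=GWGW D=YGYG B=YBYB
After move 2 (F): F=GGWW U=WBOO R=WRBR D=RRYG L=OYOG
After move 3 (R'): R=RRWB U=WYOY F=GBWO D=RGYW B=GBRB
After move 4 (U'): U=YYWO F=OYWO R=GBWB B=RRRB L=GBOG
Query: F face = OYWO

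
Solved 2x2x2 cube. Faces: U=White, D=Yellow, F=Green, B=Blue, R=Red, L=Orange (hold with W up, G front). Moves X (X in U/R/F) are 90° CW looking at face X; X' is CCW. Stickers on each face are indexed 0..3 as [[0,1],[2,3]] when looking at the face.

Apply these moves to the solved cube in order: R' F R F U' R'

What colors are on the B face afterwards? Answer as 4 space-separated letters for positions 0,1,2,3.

Answer: Y W B B

Derivation:
After move 1 (R'): R=RRRR U=WBWB F=GWGW D=YGYG B=YBYB
After move 2 (F): F=GGWW U=WBOO R=WRBR D=RRYG L=OYOG
After move 3 (R): R=BWRR U=WGOW F=GRWG D=RYYY B=OBBB
After move 4 (F): F=WGGR U=WGGY R=OWWR D=RBYY L=OROY
After move 5 (U'): U=GYWG F=ORGR R=WGWR B=OWBB L=OBOY
After move 6 (R'): R=GRWW U=GBWO F=OYGG D=RRYR B=YWBB
Query: B face = YWBB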